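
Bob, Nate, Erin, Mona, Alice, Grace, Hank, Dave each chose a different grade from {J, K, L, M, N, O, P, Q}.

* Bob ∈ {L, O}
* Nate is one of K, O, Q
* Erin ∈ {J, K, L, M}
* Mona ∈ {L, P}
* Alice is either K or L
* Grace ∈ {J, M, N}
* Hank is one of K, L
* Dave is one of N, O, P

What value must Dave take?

The 8 variables together cover exactly {J, K, L, M, N, O, P, Q} — 8 values for 8 variables — and Q appears only in Nate's list, so Nate = Q.
Alice and Hank between them cover only {K, L} — a naked pair. Remove those values from Bob, Erin, Mona.
Bob must be O (only option left). So Dave can't be O.
Mona's domain is down to {P}, so Mona = P. Strike P from Dave.
So Dave = N.

N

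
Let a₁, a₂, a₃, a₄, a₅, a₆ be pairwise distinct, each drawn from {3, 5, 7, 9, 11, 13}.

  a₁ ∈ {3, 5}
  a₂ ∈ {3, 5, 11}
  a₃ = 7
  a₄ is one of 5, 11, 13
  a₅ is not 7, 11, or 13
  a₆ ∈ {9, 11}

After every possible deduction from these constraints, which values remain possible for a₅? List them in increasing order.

a₃ must be 7 (only option left).
Among the 5 still-open variables, 13 fits only a₄ (and all 5 values in {3, 5, 9, 11, 13} must be used), so a₄ = 13.
No further eliminations apply; a₅ can still be any of 3, 5, 9.

3, 5, 9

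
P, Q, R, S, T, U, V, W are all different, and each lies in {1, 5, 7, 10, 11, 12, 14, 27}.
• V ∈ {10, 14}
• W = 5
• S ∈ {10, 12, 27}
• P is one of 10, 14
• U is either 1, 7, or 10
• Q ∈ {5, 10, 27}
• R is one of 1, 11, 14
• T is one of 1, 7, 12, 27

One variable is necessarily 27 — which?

Q

W's domain is down to {5}, so W = 5. Remove 5 from Q.
The 7 still-open variables draw from only 7 values {1, 7, 10, 11, 12, 14, 27}, so each is used; only R can be 11, hence R = 11.
P and V between them cover only {10, 14} — a naked pair. Remove those values from Q, S, U.
So 27 goes to Q.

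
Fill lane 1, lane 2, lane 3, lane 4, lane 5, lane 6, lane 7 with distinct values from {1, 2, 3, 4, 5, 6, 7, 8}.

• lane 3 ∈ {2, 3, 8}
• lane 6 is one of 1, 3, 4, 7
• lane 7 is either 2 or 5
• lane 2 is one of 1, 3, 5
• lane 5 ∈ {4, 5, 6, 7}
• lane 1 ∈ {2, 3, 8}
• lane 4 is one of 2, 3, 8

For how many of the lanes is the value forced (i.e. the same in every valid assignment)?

lane 1, lane 3, lane 4 between them cover only {2, 3, 8} — a naked triple. Remove those values from lane 2, lane 6, lane 7.
lane 7's domain is down to {5}, so lane 7 = 5. Strike 5 from lane 2, lane 5.
lane 2 has just one choice, so lane 2 = 1. Eliminate 1 elsewhere: lane 6.
Determined: lane 2=1, lane 7=5. The other lanes each still have more than one consistent value. That makes 2.

2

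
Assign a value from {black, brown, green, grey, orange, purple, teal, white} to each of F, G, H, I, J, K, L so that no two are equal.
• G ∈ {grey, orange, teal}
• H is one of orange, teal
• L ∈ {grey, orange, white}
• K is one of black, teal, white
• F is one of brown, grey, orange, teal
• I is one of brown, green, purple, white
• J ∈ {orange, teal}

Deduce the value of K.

black

The 2 variables H and J are confined to {orange, teal}, which locks those values in; drop them from F, G, K, L.
G has just one choice, so G = grey. So F, L can't be grey.
L's domain is down to {white}, so L = white. Strike white from I, K.
So K = black.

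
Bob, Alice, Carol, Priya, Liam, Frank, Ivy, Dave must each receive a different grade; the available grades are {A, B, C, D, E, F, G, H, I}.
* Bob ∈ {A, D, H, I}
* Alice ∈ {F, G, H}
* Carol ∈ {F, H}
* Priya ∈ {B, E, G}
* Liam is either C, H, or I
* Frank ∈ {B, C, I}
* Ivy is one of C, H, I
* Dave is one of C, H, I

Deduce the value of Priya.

Liam, Ivy, Dave between them cover only {C, H, I} — a naked triple. Remove those values from Bob, Alice, Carol, Frank.
Carol has just one choice, so Carol = F. Eliminate F elsewhere: Alice.
Frank must be B (only option left). Remove B from Priya.
That leaves Alice = G. Remove G from Priya.
So Priya = E.

E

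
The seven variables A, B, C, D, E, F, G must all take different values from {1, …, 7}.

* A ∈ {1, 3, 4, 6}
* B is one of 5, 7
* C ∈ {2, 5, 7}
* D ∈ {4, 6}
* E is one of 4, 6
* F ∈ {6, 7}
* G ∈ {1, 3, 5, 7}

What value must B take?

The 7 variables draw from only 7 values {1, 2, 3, 4, 5, 6, 7}, so each is used; only C can be 2, hence C = 2.
D and E between them cover only {4, 6} — a naked pair. Remove those values from A, F.
That leaves F = 7. Strike 7 from B, G.
So B = 5.

5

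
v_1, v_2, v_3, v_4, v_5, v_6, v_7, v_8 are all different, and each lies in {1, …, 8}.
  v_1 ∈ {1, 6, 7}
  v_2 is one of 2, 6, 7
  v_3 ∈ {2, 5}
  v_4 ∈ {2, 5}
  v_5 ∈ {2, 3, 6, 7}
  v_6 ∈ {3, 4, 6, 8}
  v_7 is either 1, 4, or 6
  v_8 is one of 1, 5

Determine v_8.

The 8 variables together cover exactly {1, 2, 3, 4, 5, 6, 7, 8} — 8 values for 8 variables — and 8 appears only in v_6's list, so v_6 = 8.
Among the 7 still-open variables, 3 fits only v_5 (and all 7 values in {1, 2, 3, 4, 5, 6, 7} must be used), so v_5 = 3.
The 6 still-open variables draw from only 6 values {1, 2, 4, 5, 6, 7}, so each is used; only v_7 can be 4, hence v_7 = 4.
v_3 and v_4 between them cover only {2, 5} — a naked pair. Remove those values from v_2, v_8.
So v_8 = 1.

1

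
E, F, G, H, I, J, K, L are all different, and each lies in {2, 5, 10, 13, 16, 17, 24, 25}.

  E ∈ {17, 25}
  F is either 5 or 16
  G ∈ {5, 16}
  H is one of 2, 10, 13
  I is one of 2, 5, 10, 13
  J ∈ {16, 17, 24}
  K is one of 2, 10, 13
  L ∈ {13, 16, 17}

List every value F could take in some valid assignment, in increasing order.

5, 16

Among the 8 variables, 24 fits only J (and all 8 values in {2, 5, 10, 13, 16, 17, 24, 25} must be used), so J = 24.
The 7 still-open variables together cover exactly {2, 5, 10, 13, 16, 17, 25} — 7 values for 7 variables — and 25 appears only in E's list, so E = 25.
Among the 6 still-open variables, 17 fits only L (and all 6 values in {2, 5, 10, 13, 16, 17} must be used), so L = 17.
The 2 variables F and G are confined to {5, 16}, which locks those values in; drop them from I.
No further eliminations apply; F can still be any of 5, 16.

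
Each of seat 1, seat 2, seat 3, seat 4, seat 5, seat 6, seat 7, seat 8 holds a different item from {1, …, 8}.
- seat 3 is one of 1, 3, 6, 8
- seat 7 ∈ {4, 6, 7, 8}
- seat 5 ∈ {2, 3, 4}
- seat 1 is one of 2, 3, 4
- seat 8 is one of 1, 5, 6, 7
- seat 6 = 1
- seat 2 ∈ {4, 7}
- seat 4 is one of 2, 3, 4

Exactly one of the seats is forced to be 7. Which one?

seat 2

seat 6 has just one choice, so seat 6 = 1. Strike 1 from seat 3, seat 8.
Among the 7 still-open variables, 5 fits only seat 8 (and all 7 values in {2, 3, 4, 5, 6, 7, 8} must be used), so seat 8 = 5.
seat 1, seat 4, seat 5 between them cover only {2, 3, 4} — a naked triple. Remove those values from seat 2, seat 3, seat 7.
So 7 goes to seat 2.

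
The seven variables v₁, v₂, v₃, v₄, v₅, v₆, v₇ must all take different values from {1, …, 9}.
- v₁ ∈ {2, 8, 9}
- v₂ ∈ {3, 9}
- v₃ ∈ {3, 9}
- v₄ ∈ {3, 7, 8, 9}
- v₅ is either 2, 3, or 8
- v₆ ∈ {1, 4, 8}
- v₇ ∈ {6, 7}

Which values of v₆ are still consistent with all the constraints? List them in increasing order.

1, 4

v₂ and v₃ share exactly the 2 values {3, 9}; by pigeonhole those values go to them, so strike 3, 9 from v₁, v₄, v₅.
v₁ and v₅ between them cover only {2, 8} — a naked pair. Remove those values from v₄, v₆.
v₄ must be 7 (only option left). So v₇ can't be 7.
v₇'s domain is down to {6}, so v₇ = 6.
No further eliminations apply; v₆ can still be any of 1, 4.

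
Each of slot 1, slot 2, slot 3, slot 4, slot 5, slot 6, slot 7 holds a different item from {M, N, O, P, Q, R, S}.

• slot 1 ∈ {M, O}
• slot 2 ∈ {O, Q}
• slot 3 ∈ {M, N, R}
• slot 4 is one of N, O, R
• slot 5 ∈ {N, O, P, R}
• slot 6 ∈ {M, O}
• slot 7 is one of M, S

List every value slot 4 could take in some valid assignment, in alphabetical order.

N, R

Among the 7 variables, P fits only slot 5 (and all 7 values in {M, N, O, P, Q, R, S} must be used), so slot 5 = P.
The 6 still-open variables draw from only 6 values {M, N, O, Q, R, S}, so each is used; only slot 2 can be Q, hence slot 2 = Q.
The 5 still-open variables draw from only 5 values {M, N, O, R, S}, so each is used; only slot 7 can be S, hence slot 7 = S.
slot 1 and slot 6 share exactly the 2 values {M, O}; by pigeonhole those values go to them, so strike M, O from slot 3, slot 4.
No further eliminations apply; slot 4 can still be any of N, R.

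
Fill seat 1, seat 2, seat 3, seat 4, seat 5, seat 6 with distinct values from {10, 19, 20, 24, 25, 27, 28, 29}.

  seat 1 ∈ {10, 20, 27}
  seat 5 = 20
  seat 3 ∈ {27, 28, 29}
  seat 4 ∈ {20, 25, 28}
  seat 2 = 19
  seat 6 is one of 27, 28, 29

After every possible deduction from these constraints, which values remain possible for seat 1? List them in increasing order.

seat 2 must be 19 (only option left).
seat 5 has just one choice, so seat 5 = 20. Strike 20 from seat 1, seat 4.
No further eliminations apply; seat 1 can still be any of 10, 27.

10, 27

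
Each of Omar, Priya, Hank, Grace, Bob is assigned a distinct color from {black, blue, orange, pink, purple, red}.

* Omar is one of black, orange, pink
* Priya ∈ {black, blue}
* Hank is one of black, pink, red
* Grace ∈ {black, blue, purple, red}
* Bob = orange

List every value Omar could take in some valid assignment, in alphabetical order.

Bob must be orange (only option left). Remove orange from Omar.
No further eliminations apply; Omar can still be any of black, pink.

black, pink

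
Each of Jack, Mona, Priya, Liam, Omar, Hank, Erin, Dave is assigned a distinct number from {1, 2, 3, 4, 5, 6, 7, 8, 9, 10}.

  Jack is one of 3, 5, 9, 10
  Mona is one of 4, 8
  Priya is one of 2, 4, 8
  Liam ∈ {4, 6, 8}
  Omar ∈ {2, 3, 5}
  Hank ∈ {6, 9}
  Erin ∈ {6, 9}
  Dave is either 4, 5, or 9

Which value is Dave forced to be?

5

The 8 variables draw from only 8 values {2, 3, 4, 5, 6, 8, 9, 10}, so each is used; only Jack can be 10, hence Jack = 10.
The 7 still-open variables together cover exactly {2, 3, 4, 5, 6, 8, 9} — 7 values for 7 variables — and 3 appears only in Omar's list, so Omar = 3.
The 6 still-open variables draw from only 6 values {2, 4, 5, 6, 8, 9}, so each is used; only Priya can be 2, hence Priya = 2.
Among the 5 still-open variables, 5 fits only Dave (and all 5 values in {4, 5, 6, 8, 9} must be used), so Dave = 5.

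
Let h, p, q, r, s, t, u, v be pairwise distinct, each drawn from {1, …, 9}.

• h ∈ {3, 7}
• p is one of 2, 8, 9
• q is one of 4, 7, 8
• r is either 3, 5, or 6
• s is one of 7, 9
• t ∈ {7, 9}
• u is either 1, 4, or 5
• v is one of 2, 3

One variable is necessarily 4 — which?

q

s and t between them cover only {7, 9} — a naked pair. Remove those values from h, p, q.
h has just one choice, so h = 3. Eliminate 3 elsewhere: r, v.
That leaves v = 2. Eliminate 2 elsewhere: p.
That leaves p = 8. Eliminate 8 elsewhere: q.
So 4 goes to q.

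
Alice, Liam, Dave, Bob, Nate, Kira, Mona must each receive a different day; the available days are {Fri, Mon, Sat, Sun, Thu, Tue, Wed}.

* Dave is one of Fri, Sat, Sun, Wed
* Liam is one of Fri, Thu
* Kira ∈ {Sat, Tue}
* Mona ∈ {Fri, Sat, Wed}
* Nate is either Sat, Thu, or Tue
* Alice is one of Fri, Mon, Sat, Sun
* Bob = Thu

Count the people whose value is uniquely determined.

Bob's domain is down to {Thu}, so Bob = Thu. So Liam, Nate can't be Thu.
That leaves Liam = Fri. Remove Fri from Alice, Dave, Mona.
Among the 5 still-open variables, Mon fits only Alice (and all 5 values in {Mon, Sat, Sun, Tue, Wed} must be used), so Alice = Mon.
The 4 still-open variables draw from only 4 values {Sat, Sun, Tue, Wed}, so each is used; only Dave can be Sun, hence Dave = Sun.
The 3 still-open variables draw from only 3 values {Sat, Tue, Wed}, so each is used; only Mona can be Wed, hence Mona = Wed.
Determined: Alice=Mon, Liam=Fri, Dave=Sun, Bob=Thu, Mona=Wed. The other people each still have more than one consistent value. That makes 5.

5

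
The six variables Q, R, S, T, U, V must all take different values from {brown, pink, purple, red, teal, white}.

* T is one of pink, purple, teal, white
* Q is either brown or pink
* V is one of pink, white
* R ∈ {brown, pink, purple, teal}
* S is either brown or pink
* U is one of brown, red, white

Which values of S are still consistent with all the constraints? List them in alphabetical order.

brown, pink

The 6 variables draw from only 6 values {brown, pink, purple, red, teal, white}, so each is used; only U can be red, hence U = red.
The 2 variables Q and S are confined to {brown, pink}, which locks those values in; drop them from R, T, V.
That leaves V = white. Strike white from T.
No further eliminations apply; S can still be any of brown, pink.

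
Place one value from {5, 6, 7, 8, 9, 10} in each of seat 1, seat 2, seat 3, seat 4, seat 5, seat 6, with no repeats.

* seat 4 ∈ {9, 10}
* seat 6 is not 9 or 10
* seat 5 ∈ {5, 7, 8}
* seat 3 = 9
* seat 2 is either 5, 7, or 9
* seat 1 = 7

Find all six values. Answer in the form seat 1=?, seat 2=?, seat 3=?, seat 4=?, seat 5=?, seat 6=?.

seat 1's domain is down to {7}, so seat 1 = 7. So seat 2, seat 5, seat 6 can't be 7.
seat 3's domain is down to {9}, so seat 3 = 9. Remove 9 from seat 2, seat 4.
That leaves seat 4 = 10.
seat 2 must be 5 (only option left). So seat 5, seat 6 can't be 5.
That leaves seat 5 = 8. Strike 8 from seat 6.
That leaves seat 6 = 6.

seat 1=7, seat 2=5, seat 3=9, seat 4=10, seat 5=8, seat 6=6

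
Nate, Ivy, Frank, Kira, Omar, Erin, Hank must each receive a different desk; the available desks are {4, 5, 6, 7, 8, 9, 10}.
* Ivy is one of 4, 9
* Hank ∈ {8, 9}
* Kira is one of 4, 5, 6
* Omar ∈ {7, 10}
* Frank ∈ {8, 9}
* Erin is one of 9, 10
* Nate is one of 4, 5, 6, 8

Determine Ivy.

The 7 variables draw from only 7 values {4, 5, 6, 7, 8, 9, 10}, so each is used; only Omar can be 7, hence Omar = 7.
The 6 still-open variables draw from only 6 values {4, 5, 6, 8, 9, 10}, so each is used; only Erin can be 10, hence Erin = 10.
The 2 variables Frank and Hank are confined to {8, 9}, which locks those values in; drop them from Nate, Ivy.
So Ivy = 4.

4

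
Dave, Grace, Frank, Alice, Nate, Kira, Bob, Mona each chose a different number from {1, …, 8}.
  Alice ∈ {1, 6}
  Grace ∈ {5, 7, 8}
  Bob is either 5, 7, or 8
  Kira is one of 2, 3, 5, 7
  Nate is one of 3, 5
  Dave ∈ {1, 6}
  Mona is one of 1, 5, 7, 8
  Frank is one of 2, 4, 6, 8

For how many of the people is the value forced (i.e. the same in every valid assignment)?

3

The 8 variables draw from only 8 values {1, 2, 3, 4, 5, 6, 7, 8}, so each is used; only Frank can be 4, hence Frank = 4.
The 7 still-open variables together cover exactly {1, 2, 3, 5, 6, 7, 8} — 7 values for 7 variables — and 2 appears only in Kira's list, so Kira = 2.
The 6 still-open variables draw from only 6 values {1, 3, 5, 6, 7, 8}, so each is used; only Nate can be 3, hence Nate = 3.
The 2 variables Dave and Alice are confined to {1, 6}, which locks those values in; drop them from Mona.
Determined: Frank=4, Nate=3, Kira=2. The other people each still have more than one consistent value. That makes 3.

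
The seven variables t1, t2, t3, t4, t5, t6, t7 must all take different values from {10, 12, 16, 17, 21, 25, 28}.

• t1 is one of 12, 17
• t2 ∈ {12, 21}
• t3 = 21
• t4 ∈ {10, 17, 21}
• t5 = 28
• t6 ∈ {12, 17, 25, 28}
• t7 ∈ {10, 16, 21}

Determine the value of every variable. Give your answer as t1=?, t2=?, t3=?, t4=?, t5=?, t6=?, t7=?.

t3 must be 21 (only option left). So t2, t4, t7 can't be 21.
t5's domain is down to {28}, so t5 = 28. Eliminate 28 elsewhere: t6.
That leaves t2 = 12. So t1, t6 can't be 12.
t1 must be 17 (only option left). Eliminate 17 elsewhere: t4, t6.
t4 has just one choice, so t4 = 10. Eliminate 10 elsewhere: t7.
t6's domain is down to {25}, so t6 = 25.
t7 must be 16 (only option left).

t1=17, t2=12, t3=21, t4=10, t5=28, t6=25, t7=16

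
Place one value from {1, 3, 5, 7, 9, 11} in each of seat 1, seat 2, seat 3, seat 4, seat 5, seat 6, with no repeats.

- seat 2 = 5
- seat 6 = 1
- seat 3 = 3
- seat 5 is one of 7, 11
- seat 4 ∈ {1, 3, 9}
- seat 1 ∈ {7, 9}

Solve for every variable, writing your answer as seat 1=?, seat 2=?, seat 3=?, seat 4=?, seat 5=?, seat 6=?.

seat 2's domain is down to {5}, so seat 2 = 5.
seat 3's domain is down to {3}, so seat 3 = 3. Eliminate 3 elsewhere: seat 4.
seat 6's domain is down to {1}, so seat 6 = 1. Remove 1 from seat 4.
That leaves seat 4 = 9. Strike 9 from seat 1.
seat 1 has just one choice, so seat 1 = 7. So seat 5 can't be 7.
seat 5's domain is down to {11}, so seat 5 = 11.

seat 1=7, seat 2=5, seat 3=3, seat 4=9, seat 5=11, seat 6=1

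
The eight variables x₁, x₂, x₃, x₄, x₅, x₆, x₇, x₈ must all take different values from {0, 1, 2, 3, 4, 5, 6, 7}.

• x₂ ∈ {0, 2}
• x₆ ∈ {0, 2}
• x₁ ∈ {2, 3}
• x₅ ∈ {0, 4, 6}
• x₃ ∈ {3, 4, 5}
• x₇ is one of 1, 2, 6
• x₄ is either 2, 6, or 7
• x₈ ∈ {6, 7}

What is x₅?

Among the 8 variables, 1 fits only x₇ (and all 8 values in {0, 1, 2, 3, 4, 5, 6, 7} must be used), so x₇ = 1.
The 7 still-open variables draw from only 7 values {0, 2, 3, 4, 5, 6, 7}, so each is used; only x₃ can be 5, hence x₃ = 5.
The 6 still-open variables draw from only 6 values {0, 2, 3, 4, 6, 7}, so each is used; only x₁ can be 3, hence x₁ = 3.
Among the 5 still-open variables, 4 fits only x₅ (and all 5 values in {0, 2, 4, 6, 7} must be used), so x₅ = 4.

4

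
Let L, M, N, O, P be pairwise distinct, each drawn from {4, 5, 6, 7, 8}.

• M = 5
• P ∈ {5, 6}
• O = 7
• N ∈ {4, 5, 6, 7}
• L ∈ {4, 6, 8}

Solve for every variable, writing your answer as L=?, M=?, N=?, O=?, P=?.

L=8, M=5, N=4, O=7, P=6

M has just one choice, so M = 5. Strike 5 from N, P.
O's domain is down to {7}, so O = 7. Strike 7 from N.
P's domain is down to {6}, so P = 6. Strike 6 from L, N.
N has just one choice, so N = 4. Eliminate 4 elsewhere: L.
L must be 8 (only option left).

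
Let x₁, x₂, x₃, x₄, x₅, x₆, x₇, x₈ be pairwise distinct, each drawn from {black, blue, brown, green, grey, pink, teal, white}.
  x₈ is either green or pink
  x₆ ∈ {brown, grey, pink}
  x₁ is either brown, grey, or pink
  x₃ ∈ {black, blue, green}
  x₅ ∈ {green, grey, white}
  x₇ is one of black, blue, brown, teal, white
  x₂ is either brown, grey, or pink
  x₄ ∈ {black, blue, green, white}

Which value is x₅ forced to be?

white

The 8 variables draw from only 8 values {black, blue, brown, green, grey, pink, teal, white}, so each is used; only x₇ can be teal, hence x₇ = teal.
x₁, x₂, x₆ between them cover only {brown, grey, pink} — a naked triple. Remove those values from x₅, x₈.
That leaves x₈ = green. So x₃, x₄, x₅ can't be green.
So x₅ = white.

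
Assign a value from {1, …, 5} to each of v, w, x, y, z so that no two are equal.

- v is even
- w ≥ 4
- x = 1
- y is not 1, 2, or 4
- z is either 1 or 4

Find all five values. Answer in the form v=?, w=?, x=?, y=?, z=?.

v=2, w=5, x=1, y=3, z=4

x must be 1 (only option left). So z can't be 1.
z must be 4 (only option left). Remove 4 from v, w.
That leaves v = 2.
w must be 5 (only option left). So y can't be 5.
That leaves y = 3.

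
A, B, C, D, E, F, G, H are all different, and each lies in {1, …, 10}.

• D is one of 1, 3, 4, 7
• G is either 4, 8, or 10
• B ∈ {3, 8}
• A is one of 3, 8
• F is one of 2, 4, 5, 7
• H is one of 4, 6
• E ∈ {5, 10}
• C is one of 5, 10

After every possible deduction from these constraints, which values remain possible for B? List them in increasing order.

3, 8

A and B between them cover only {3, 8} — a naked pair. Remove those values from D, G.
The 2 variables C and E are confined to {5, 10}, which locks those values in; drop them from F, G.
G's domain is down to {4}, so G = 4. Remove 4 from D, F, H.
H has just one choice, so H = 6.
No further eliminations apply; B can still be any of 3, 8.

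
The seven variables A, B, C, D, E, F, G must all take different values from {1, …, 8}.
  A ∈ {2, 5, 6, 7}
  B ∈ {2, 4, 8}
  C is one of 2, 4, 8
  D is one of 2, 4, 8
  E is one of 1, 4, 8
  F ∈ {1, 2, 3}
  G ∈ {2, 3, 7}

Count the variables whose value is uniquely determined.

The 3 variables B, C, D are confined to {2, 4, 8}, which locks those values in; drop them from A, E, F, G.
E has just one choice, so E = 1. Strike 1 from F.
F has just one choice, so F = 3. Eliminate 3 elsewhere: G.
That leaves G = 7. Eliminate 7 elsewhere: A.
Determined: E=1, F=3, G=7. The other variables each still have more than one consistent value. That makes 3.

3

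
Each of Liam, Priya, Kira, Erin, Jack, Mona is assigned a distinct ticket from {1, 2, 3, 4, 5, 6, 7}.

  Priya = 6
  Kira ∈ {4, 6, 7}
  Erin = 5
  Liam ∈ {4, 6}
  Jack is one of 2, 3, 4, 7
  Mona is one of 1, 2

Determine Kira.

7

Priya must be 6 (only option left). So Liam, Kira can't be 6.
That leaves Erin = 5.
That leaves Liam = 4. Eliminate 4 elsewhere: Kira, Jack.
So Kira = 7.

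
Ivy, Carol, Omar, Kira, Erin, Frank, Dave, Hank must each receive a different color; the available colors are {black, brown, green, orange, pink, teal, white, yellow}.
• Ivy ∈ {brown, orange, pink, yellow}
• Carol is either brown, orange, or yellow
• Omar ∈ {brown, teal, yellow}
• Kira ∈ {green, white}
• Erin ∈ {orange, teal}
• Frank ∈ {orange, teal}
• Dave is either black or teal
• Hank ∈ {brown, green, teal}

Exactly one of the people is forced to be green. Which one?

Hank

The 8 variables together cover exactly {black, brown, green, orange, pink, teal, white, yellow} — 8 values for 8 variables — and black appears only in Dave's list, so Dave = black.
Among the 7 still-open variables, pink fits only Ivy (and all 7 values in {brown, green, orange, pink, teal, white, yellow} must be used), so Ivy = pink.
Among the 6 still-open variables, white fits only Kira (and all 6 values in {brown, green, orange, teal, white, yellow} must be used), so Kira = white.
The 5 still-open variables draw from only 5 values {brown, green, orange, teal, yellow}, so each is used; only Hank can be green, hence Hank = green.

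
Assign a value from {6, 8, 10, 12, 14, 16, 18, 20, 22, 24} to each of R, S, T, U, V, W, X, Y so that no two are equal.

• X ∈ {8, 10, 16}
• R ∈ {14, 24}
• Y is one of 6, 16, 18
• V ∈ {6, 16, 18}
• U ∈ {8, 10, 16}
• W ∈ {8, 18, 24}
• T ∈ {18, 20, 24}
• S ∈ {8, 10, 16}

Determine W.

Among the 8 variables, 14 fits only R (and all 8 values in {6, 8, 10, 14, 16, 18, 20, 24} must be used), so R = 14.
The 7 still-open variables together cover exactly {6, 8, 10, 16, 18, 20, 24} — 7 values for 7 variables — and 20 appears only in T's list, so T = 20.
The 6 still-open variables draw from only 6 values {6, 8, 10, 16, 18, 24}, so each is used; only W can be 24, hence W = 24.

24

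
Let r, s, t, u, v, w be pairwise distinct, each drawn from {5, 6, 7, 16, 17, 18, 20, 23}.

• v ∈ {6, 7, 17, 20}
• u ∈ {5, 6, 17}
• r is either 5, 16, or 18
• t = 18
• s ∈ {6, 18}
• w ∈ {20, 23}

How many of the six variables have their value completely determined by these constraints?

t has just one choice, so t = 18. Strike 18 from r, s.
s has just one choice, so s = 6. Strike 6 from u, v.
Determined: s=6, t=18. The other variables each still have more than one consistent value. That makes 2.

2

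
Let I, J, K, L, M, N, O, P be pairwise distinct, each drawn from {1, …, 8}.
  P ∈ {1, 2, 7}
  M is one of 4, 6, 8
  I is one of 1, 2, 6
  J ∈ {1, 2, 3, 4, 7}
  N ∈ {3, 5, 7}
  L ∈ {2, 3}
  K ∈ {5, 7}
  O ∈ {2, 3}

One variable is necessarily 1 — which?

Among the 8 variables, 8 fits only M (and all 8 values in {1, 2, 3, 4, 5, 6, 7, 8} must be used), so M = 8.
The 7 still-open variables together cover exactly {1, 2, 3, 4, 5, 6, 7} — 7 values for 7 variables — and 4 appears only in J's list, so J = 4.
Among the 6 still-open variables, 6 fits only I (and all 6 values in {1, 2, 3, 5, 6, 7} must be used), so I = 6.
The 5 still-open variables together cover exactly {1, 2, 3, 5, 7} — 5 values for 5 variables — and 1 appears only in P's list, so P = 1.

P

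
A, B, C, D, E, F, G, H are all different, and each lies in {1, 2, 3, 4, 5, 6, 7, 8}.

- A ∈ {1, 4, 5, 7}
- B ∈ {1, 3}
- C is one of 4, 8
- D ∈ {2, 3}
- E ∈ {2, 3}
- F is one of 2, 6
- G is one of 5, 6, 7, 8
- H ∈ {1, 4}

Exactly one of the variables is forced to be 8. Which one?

D and E share exactly the 2 values {2, 3}; by pigeonhole those values go to them, so strike 2, 3 from B, F.
B must be 1 (only option left). Strike 1 from A, H.
That leaves F = 6. Remove 6 from G.
H must be 4 (only option left). Eliminate 4 elsewhere: A, C.
So 8 goes to C.

C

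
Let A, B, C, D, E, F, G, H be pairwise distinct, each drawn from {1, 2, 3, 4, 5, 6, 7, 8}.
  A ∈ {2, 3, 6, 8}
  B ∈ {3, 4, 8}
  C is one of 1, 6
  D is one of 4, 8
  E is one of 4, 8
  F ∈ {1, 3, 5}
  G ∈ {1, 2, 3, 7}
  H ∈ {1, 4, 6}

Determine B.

3

The 8 variables draw from only 8 values {1, 2, 3, 4, 5, 6, 7, 8}, so each is used; only F can be 5, hence F = 5.
Among the 7 still-open variables, 7 fits only G (and all 7 values in {1, 2, 3, 4, 6, 7, 8} must be used), so G = 7.
The 6 still-open variables draw from only 6 values {1, 2, 3, 4, 6, 8}, so each is used; only A can be 2, hence A = 2.
Among the 5 still-open variables, 3 fits only B (and all 5 values in {1, 3, 4, 6, 8} must be used), so B = 3.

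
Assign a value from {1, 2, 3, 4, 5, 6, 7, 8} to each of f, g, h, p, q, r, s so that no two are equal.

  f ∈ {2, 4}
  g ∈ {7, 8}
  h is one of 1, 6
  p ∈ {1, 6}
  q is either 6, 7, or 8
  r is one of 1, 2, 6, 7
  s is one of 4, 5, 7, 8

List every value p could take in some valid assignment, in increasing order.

Among the 7 variables, 5 fits only s (and all 7 values in {1, 2, 4, 5, 6, 7, 8} must be used), so s = 5.
The 6 still-open variables draw from only 6 values {1, 2, 4, 6, 7, 8}, so each is used; only f can be 4, hence f = 4.
The 5 still-open variables draw from only 5 values {1, 2, 6, 7, 8}, so each is used; only r can be 2, hence r = 2.
h and p share exactly the 2 values {1, 6}; by pigeonhole those values go to them, so strike 1, 6 from q.
No further eliminations apply; p can still be any of 1, 6.

1, 6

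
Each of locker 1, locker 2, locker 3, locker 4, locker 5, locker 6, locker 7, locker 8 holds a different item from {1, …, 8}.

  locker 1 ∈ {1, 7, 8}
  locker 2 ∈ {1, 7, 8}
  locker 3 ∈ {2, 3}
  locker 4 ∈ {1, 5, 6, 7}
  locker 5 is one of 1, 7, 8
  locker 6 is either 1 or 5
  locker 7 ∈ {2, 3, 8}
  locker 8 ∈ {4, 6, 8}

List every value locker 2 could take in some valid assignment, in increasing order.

The 8 variables draw from only 8 values {1, 2, 3, 4, 5, 6, 7, 8}, so each is used; only locker 8 can be 4, hence locker 8 = 4.
The 7 still-open variables draw from only 7 values {1, 2, 3, 5, 6, 7, 8}, so each is used; only locker 4 can be 6, hence locker 4 = 6.
Among the 6 still-open variables, 5 fits only locker 6 (and all 6 values in {1, 2, 3, 5, 7, 8} must be used), so locker 6 = 5.
locker 1, locker 2, locker 5 share exactly the 3 values {1, 7, 8}; by pigeonhole those values go to them, so strike 1, 7, 8 from locker 7.
No further eliminations apply; locker 2 can still be any of 1, 7, 8.

1, 7, 8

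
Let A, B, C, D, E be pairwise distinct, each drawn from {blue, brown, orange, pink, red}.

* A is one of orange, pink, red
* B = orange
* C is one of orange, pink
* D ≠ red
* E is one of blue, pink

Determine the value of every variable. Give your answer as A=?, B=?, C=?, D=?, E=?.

A=red, B=orange, C=pink, D=brown, E=blue

B's domain is down to {orange}, so B = orange. So A, C, D can't be orange.
C must be pink (only option left). Remove pink from A, D, E.
E's domain is down to {blue}, so E = blue. Eliminate blue elsewhere: D.
A's domain is down to {red}, so A = red.
That leaves D = brown.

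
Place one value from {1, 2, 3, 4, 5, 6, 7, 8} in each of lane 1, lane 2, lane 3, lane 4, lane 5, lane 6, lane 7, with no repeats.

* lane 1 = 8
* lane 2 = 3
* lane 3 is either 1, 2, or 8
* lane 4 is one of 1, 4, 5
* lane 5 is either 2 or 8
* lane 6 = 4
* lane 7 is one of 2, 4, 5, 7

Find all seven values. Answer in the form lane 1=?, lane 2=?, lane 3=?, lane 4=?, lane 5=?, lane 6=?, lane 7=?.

lane 1=8, lane 2=3, lane 3=1, lane 4=5, lane 5=2, lane 6=4, lane 7=7

lane 1 must be 8 (only option left). Remove 8 from lane 3, lane 5.
lane 2 must be 3 (only option left).
lane 5 has just one choice, so lane 5 = 2. Eliminate 2 elsewhere: lane 3, lane 7.
lane 6's domain is down to {4}, so lane 6 = 4. Eliminate 4 elsewhere: lane 4, lane 7.
lane 3 has just one choice, so lane 3 = 1. Strike 1 from lane 4.
That leaves lane 4 = 5. Strike 5 from lane 7.
lane 7 must be 7 (only option left).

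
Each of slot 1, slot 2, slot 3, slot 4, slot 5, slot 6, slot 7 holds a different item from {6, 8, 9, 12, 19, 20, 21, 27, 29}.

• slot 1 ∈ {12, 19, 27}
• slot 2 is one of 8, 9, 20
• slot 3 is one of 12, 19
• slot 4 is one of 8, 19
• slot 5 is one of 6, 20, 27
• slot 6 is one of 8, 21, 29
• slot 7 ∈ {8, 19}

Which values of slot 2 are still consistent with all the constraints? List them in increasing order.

slot 4 and slot 7 share exactly the 2 values {8, 19}; by pigeonhole those values go to them, so strike 8, 19 from slot 1, slot 2, slot 3, slot 6.
slot 3 must be 12 (only option left). So slot 1 can't be 12.
That leaves slot 1 = 27. Eliminate 27 elsewhere: slot 5.
No further eliminations apply; slot 2 can still be any of 9, 20.

9, 20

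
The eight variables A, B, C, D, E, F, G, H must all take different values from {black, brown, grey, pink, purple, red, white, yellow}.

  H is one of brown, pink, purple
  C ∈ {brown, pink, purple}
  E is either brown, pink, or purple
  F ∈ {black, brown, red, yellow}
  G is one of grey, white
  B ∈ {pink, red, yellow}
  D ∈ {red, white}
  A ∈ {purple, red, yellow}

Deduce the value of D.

The 8 variables draw from only 8 values {black, brown, grey, pink, purple, red, white, yellow}, so each is used; only F can be black, hence F = black.
The 7 still-open variables together cover exactly {brown, grey, pink, purple, red, white, yellow} — 7 values for 7 variables — and grey appears only in G's list, so G = grey.
Among the 6 still-open variables, white fits only D (and all 6 values in {brown, pink, purple, red, white, yellow} must be used), so D = white.

white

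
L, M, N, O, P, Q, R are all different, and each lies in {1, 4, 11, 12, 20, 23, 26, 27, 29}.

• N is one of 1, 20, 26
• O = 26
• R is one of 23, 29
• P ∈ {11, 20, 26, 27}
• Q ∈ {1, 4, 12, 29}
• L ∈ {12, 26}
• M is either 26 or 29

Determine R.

23

O must be 26 (only option left). Remove 26 from L, M, N, P.
That leaves L = 12. So Q can't be 12.
M must be 29 (only option left). So Q, R can't be 29.
So R = 23.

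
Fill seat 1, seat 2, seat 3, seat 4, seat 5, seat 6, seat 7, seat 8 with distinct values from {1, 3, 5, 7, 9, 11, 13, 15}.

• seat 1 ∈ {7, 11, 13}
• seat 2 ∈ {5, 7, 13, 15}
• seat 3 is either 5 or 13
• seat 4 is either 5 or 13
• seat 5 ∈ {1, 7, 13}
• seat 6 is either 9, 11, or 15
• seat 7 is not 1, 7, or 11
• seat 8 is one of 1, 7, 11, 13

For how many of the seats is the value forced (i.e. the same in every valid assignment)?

3

Among the 8 variables, 3 fits only seat 7 (and all 8 values in {1, 3, 5, 7, 9, 11, 13, 15} must be used), so seat 7 = 3.
The 7 still-open variables together cover exactly {1, 5, 7, 9, 11, 13, 15} — 7 values for 7 variables — and 9 appears only in seat 6's list, so seat 6 = 9.
Among the 6 still-open variables, 15 fits only seat 2 (and all 6 values in {1, 5, 7, 11, 13, 15} must be used), so seat 2 = 15.
The 2 variables seat 3 and seat 4 are confined to {5, 13}, which locks those values in; drop them from seat 1, seat 5, seat 8.
Determined: seat 2=15, seat 6=9, seat 7=3. The other seats each still have more than one consistent value. That makes 3.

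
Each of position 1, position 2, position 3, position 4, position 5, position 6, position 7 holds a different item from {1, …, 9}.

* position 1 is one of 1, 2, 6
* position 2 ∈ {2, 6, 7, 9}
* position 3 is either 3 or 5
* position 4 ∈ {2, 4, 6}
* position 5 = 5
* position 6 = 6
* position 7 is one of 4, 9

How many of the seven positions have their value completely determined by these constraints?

3

position 5's domain is down to {5}, so position 5 = 5. So position 3 can't be 5.
position 6's domain is down to {6}, so position 6 = 6. So position 1, position 2, position 4 can't be 6.
That leaves position 3 = 3.
Determined: position 3=3, position 5=5, position 6=6. The other positions each still have more than one consistent value. That makes 3.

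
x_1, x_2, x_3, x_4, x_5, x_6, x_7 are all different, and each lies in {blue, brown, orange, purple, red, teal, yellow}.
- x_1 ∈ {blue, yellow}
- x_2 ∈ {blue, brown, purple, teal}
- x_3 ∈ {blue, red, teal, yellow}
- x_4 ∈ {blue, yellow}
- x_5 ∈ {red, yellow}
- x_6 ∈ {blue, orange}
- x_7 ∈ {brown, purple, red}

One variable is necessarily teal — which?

The 7 variables together cover exactly {blue, brown, orange, purple, red, teal, yellow} — 7 values for 7 variables — and orange appears only in x_6's list, so x_6 = orange.
x_1 and x_4 between them cover only {blue, yellow} — a naked pair. Remove those values from x_2, x_3, x_5.
x_5 must be red (only option left). So x_3, x_7 can't be red.
So teal goes to x_3.

x_3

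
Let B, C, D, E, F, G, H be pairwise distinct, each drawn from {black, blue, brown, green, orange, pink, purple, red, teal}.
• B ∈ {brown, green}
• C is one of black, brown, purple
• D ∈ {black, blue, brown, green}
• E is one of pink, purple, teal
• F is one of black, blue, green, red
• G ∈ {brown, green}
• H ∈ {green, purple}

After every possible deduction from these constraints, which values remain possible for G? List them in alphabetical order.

The 2 variables B and G are confined to {brown, green}, which locks those values in; drop them from C, D, F, H.
H has just one choice, so H = purple. Eliminate purple elsewhere: C, E.
C has just one choice, so C = black. Remove black from D, F.
D has just one choice, so D = blue. Strike blue from F.
F's domain is down to {red}, so F = red.
No further eliminations apply; G can still be any of brown, green.

brown, green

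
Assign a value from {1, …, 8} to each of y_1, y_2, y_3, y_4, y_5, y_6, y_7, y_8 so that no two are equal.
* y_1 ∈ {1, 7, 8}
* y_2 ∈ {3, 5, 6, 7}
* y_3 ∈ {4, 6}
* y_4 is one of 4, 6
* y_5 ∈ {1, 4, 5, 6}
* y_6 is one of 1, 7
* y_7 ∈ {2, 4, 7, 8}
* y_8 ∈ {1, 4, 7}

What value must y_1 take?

Among the 8 variables, 2 fits only y_7 (and all 8 values in {1, 2, 3, 4, 5, 6, 7, 8} must be used), so y_7 = 2.
Among the 7 still-open variables, 3 fits only y_2 (and all 7 values in {1, 3, 4, 5, 6, 7, 8} must be used), so y_2 = 3.
The 6 still-open variables together cover exactly {1, 4, 5, 6, 7, 8} — 6 values for 6 variables — and 5 appears only in y_5's list, so y_5 = 5.
The 5 still-open variables draw from only 5 values {1, 4, 6, 7, 8}, so each is used; only y_1 can be 8, hence y_1 = 8.

8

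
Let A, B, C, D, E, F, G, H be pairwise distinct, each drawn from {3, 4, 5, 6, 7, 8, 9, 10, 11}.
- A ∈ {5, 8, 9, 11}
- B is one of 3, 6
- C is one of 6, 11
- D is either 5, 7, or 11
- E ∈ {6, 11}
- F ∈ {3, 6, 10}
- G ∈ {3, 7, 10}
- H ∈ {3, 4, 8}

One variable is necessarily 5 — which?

C and E share exactly the 2 values {6, 11}; by pigeonhole those values go to them, so strike 6, 11 from A, B, D, F.
B's domain is down to {3}, so B = 3. Strike 3 from F, G, H.
F must be 10 (only option left). Remove 10 from G.
G's domain is down to {7}, so G = 7. Strike 7 from D.
So 5 goes to D.

D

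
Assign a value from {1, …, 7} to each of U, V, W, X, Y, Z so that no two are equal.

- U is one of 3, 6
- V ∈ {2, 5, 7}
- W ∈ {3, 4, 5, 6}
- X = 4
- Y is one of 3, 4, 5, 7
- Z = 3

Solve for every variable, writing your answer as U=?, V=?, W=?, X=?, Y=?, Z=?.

X has just one choice, so X = 4. Eliminate 4 elsewhere: W, Y.
That leaves Z = 3. So U, W, Y can't be 3.
U's domain is down to {6}, so U = 6. Strike 6 from W.
That leaves W = 5. Eliminate 5 elsewhere: V, Y.
That leaves Y = 7. Remove 7 from V.
V has just one choice, so V = 2.

U=6, V=2, W=5, X=4, Y=7, Z=3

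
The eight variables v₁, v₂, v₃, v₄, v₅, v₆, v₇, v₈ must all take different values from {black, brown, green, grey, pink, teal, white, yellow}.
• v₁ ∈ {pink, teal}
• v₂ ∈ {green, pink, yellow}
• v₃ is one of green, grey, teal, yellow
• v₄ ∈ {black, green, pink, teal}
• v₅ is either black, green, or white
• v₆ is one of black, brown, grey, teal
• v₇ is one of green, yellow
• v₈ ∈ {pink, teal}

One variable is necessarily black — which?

v₄

Among the 8 variables, brown fits only v₆ (and all 8 values in {black, brown, green, grey, pink, teal, white, yellow} must be used), so v₆ = brown.
The 7 still-open variables together cover exactly {black, green, grey, pink, teal, white, yellow} — 7 values for 7 variables — and grey appears only in v₃'s list, so v₃ = grey.
Among the 6 still-open variables, white fits only v₅ (and all 6 values in {black, green, pink, teal, white, yellow} must be used), so v₅ = white.
Among the 5 still-open variables, black fits only v₄ (and all 5 values in {black, green, pink, teal, yellow} must be used), so v₄ = black.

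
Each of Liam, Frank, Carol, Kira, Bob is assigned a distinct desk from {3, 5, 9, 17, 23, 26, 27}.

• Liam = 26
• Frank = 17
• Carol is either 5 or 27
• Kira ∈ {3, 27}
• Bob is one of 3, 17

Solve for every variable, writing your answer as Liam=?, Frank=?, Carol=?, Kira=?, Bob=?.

Liam=26, Frank=17, Carol=5, Kira=27, Bob=3

Liam has just one choice, so Liam = 26.
Frank must be 17 (only option left). So Bob can't be 17.
Bob has just one choice, so Bob = 3. Strike 3 from Kira.
Kira's domain is down to {27}, so Kira = 27. Remove 27 from Carol.
That leaves Carol = 5.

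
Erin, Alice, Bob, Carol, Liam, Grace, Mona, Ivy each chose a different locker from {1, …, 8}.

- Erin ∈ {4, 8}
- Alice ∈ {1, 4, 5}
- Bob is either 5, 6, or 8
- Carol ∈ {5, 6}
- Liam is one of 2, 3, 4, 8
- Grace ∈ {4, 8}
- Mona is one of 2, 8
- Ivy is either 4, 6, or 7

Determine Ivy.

The 8 variables together cover exactly {1, 2, 3, 4, 5, 6, 7, 8} — 8 values for 8 variables — and 1 appears only in Alice's list, so Alice = 1.
Among the 7 still-open variables, 3 fits only Liam (and all 7 values in {2, 3, 4, 5, 6, 7, 8} must be used), so Liam = 3.
Among the 6 still-open variables, 2 fits only Mona (and all 6 values in {2, 4, 5, 6, 7, 8} must be used), so Mona = 2.
The 5 still-open variables draw from only 5 values {4, 5, 6, 7, 8}, so each is used; only Ivy can be 7, hence Ivy = 7.

7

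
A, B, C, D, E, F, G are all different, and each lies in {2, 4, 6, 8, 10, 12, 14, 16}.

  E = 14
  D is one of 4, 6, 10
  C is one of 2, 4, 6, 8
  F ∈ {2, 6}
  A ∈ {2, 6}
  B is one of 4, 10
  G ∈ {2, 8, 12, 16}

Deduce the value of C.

8

E's domain is down to {14}, so E = 14.
A and F share exactly the 2 values {2, 6}; by pigeonhole those values go to them, so strike 2, 6 from C, D, G.
The 2 variables B and D are confined to {4, 10}, which locks those values in; drop them from C.
So C = 8.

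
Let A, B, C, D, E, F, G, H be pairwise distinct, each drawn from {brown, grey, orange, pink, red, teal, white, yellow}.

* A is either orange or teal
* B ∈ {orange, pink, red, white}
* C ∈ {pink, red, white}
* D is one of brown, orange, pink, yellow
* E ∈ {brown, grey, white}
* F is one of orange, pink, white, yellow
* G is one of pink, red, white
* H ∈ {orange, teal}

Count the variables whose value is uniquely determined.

The 8 variables together cover exactly {brown, grey, orange, pink, red, teal, white, yellow} — 8 values for 8 variables — and grey appears only in E's list, so E = grey.
The 7 still-open variables together cover exactly {brown, orange, pink, red, teal, white, yellow} — 7 values for 7 variables — and brown appears only in D's list, so D = brown.
The 6 still-open variables draw from only 6 values {orange, pink, red, teal, white, yellow}, so each is used; only F can be yellow, hence F = yellow.
The 2 variables A and H are confined to {orange, teal}, which locks those values in; drop them from B.
Determined: D=brown, E=grey, F=yellow. The other variables each still have more than one consistent value. That makes 3.

3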